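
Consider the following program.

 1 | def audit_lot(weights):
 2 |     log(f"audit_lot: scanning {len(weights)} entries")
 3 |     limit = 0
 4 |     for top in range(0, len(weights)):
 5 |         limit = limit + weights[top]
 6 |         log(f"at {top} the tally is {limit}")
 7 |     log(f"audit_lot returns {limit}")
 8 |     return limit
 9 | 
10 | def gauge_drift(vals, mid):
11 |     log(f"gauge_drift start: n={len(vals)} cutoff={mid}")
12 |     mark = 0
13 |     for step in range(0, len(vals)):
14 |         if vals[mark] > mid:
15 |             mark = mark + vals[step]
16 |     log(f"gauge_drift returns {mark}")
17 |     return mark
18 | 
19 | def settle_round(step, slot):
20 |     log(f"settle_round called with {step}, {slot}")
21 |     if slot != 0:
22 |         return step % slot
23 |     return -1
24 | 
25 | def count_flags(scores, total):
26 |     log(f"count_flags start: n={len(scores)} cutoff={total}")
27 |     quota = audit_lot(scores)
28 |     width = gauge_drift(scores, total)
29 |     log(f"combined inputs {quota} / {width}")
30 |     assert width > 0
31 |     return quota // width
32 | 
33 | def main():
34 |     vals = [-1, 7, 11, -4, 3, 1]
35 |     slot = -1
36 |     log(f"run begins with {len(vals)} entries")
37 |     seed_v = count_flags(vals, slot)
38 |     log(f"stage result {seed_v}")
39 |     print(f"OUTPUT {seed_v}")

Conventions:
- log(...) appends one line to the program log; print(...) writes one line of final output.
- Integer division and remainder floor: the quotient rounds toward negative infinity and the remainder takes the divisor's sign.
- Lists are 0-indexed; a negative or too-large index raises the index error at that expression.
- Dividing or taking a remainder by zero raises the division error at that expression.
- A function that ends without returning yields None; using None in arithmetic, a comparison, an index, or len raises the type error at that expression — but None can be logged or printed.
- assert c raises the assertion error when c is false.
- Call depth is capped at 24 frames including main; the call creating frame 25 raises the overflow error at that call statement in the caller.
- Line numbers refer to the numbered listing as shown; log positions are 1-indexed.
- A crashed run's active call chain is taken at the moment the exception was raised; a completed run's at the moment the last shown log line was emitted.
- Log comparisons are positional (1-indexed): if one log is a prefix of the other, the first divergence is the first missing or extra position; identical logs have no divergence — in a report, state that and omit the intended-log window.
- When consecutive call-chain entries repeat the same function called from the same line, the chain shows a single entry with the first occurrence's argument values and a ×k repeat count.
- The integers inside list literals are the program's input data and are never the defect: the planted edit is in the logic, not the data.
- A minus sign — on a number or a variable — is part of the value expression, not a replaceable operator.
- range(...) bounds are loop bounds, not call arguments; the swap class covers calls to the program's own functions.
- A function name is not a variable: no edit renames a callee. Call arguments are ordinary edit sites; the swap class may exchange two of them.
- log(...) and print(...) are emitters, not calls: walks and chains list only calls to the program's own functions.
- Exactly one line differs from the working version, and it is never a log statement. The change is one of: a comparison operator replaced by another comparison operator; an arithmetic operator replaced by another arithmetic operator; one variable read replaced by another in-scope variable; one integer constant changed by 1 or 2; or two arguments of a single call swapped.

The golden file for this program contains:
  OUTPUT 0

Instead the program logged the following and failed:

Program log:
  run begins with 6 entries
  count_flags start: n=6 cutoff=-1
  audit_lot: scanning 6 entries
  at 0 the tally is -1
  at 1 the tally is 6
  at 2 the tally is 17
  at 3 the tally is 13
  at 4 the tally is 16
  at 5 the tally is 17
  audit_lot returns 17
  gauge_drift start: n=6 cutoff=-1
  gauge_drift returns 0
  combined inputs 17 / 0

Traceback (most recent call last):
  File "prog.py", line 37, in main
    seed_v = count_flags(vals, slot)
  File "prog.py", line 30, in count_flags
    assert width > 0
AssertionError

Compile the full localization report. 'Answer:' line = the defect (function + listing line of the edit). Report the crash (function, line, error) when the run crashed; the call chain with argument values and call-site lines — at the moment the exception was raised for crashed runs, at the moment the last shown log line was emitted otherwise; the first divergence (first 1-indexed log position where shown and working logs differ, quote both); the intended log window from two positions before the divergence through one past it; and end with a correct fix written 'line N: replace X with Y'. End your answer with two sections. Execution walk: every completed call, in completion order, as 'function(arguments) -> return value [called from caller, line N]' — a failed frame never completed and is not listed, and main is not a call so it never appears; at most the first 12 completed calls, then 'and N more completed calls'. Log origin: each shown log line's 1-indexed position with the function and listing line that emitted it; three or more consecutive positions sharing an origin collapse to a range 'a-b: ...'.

Answer: the defect is in gauge_drift at line 14.
Key observation: Everything matches until log position 12, which reads 'gauge_drift returns 0' in place of 'gauge_drift returns 22'.
Crash: count_flags, line 30, AssertionError.
Call chain: main -> count_flags([-1, 7, 11, -4, 3, 1], -1) (called at line 37).
First divergence: position 12; shown 'gauge_drift returns 0' vs intended 'gauge_drift returns 22'.
Intended log window:
  10: audit_lot returns 17
  11: gauge_drift start: n=6 cutoff=-1
  12: gauge_drift returns 22
  13: combined inputs 17 / 22
Execution walk:
  audit_lot([-1, 7, 11, -4, 3, 1]) -> 17  [called from count_flags, line 27]
  gauge_drift([-1, 7, 11, -4, 3, 1], -1) -> 0  [called from count_flags, line 28]
Log line origins:
  1: logged in main at line 36
  2: logged in count_flags at line 26
  3: logged in audit_lot at line 2
  4-9: logged in audit_lot at line 6
  10: logged in audit_lot at line 7
  11: logged in gauge_drift at line 11
  12: logged in gauge_drift at line 16
  13: logged in count_flags at line 29
A correct fix: line 14: replace `mark` with `step`.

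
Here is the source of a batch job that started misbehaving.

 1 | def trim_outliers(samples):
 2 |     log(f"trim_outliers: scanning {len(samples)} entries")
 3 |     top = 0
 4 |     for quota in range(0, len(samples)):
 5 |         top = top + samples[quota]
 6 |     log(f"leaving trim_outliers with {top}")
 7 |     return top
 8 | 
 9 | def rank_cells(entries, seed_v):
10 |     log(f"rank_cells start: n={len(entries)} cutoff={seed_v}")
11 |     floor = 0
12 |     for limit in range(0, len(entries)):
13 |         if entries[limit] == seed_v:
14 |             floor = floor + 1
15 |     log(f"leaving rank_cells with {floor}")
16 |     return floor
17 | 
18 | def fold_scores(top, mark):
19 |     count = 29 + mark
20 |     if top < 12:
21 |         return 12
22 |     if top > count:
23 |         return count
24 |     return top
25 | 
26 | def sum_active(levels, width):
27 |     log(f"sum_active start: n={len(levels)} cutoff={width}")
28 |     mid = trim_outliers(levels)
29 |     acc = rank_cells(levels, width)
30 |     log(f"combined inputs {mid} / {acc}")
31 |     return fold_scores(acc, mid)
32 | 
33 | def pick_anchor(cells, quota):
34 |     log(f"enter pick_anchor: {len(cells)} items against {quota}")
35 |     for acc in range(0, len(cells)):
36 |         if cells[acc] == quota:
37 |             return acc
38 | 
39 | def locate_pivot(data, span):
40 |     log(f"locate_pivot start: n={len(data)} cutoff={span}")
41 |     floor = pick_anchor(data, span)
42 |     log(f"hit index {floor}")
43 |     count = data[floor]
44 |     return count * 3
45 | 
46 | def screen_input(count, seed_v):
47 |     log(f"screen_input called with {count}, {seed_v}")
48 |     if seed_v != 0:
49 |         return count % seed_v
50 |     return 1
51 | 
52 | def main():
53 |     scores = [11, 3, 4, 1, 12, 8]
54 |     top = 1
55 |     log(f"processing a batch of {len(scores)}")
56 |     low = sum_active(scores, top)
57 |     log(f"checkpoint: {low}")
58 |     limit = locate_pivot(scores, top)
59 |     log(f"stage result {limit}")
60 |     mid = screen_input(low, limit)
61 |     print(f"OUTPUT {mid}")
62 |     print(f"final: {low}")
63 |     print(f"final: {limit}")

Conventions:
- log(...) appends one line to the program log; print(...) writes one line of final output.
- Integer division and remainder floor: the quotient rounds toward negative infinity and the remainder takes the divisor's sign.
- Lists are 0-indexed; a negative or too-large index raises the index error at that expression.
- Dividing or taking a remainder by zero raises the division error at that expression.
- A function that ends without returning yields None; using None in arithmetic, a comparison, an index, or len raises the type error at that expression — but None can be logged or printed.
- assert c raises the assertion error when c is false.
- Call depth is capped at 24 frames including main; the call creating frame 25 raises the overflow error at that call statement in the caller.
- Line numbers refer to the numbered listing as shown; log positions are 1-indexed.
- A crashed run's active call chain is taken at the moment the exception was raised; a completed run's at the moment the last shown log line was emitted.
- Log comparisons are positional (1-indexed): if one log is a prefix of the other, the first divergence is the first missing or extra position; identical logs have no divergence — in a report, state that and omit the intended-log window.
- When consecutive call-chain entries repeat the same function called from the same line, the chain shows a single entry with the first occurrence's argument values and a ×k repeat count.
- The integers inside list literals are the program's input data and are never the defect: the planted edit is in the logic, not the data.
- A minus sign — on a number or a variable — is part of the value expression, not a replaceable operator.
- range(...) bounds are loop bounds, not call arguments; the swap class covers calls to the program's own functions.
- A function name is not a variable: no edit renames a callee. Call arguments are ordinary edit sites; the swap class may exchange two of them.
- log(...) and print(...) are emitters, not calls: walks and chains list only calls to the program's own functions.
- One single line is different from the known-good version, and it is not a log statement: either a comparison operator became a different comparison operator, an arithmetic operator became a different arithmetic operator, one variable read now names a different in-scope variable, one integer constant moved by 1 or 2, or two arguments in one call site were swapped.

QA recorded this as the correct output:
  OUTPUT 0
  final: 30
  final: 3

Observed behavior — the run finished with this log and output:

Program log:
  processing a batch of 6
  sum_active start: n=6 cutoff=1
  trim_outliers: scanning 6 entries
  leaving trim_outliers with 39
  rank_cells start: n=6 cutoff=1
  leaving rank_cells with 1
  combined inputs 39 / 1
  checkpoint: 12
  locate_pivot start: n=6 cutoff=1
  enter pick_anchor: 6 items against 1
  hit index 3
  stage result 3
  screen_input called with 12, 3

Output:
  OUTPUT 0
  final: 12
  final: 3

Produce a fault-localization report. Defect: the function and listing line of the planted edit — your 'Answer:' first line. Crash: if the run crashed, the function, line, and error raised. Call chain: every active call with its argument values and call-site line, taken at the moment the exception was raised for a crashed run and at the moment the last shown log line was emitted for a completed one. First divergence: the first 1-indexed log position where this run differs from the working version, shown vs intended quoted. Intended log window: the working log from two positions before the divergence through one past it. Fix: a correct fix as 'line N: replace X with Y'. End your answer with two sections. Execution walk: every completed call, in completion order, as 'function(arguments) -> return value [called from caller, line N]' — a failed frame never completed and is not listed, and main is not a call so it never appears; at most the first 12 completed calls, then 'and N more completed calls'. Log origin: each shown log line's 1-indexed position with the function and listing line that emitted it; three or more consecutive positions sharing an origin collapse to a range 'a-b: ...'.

Answer: the defect is in sum_active at line 31.
Key observation: The log first diverges at position 8: the faulty run prints 'checkpoint: 12' where the working version prints 'checkpoint: 30'.
Call chain: main -> screen_input(12, 3) (called at line 60).
First divergence: at position 8 the run shows 'checkpoint: 12' where the working version logs 'checkpoint: 30'.
Intended log window:
  6: leaving rank_cells with 1
  7: combined inputs 39 / 1
  8: checkpoint: 30
  9: locate_pivot start: n=6 cutoff=1
Execution walk:
  trim_outliers([11, 3, 4, 1, 12, 8]) -> 39  [called from sum_active, line 28]
  rank_cells([11, 3, 4, 1, 12, 8], 1) -> 1  [called from sum_active, line 29]
  fold_scores(1, 39) -> 12  [called from sum_active, line 31]
  sum_active([11, 3, 4, 1, 12, 8], 1) -> 12  [called from main, line 56]
  pick_anchor([11, 3, 4, 1, 12, 8], 1) -> 3  [called from locate_pivot, line 41]
  locate_pivot([11, 3, 4, 1, 12, 8], 1) -> 3  [called from main, line 58]
  screen_input(12, 3) -> 0  [called from main, line 60]
Log origins:
  1: from main, line 55
  2: from sum_active, line 27
  3: from trim_outliers, line 2
  4: from trim_outliers, line 6
  5: from rank_cells, line 10
  6: from rank_cells, line 15
  7: from sum_active, line 30
  8: from main, line 57
  9: from locate_pivot, line 40
  10: from pick_anchor, line 34
  11: from locate_pivot, line 42
  12: from main, line 59
  13: from screen_input, line 47
A correct fix: line 31: replace `fold_scores(acc, mid)` with `fold_scores(mid, acc)`.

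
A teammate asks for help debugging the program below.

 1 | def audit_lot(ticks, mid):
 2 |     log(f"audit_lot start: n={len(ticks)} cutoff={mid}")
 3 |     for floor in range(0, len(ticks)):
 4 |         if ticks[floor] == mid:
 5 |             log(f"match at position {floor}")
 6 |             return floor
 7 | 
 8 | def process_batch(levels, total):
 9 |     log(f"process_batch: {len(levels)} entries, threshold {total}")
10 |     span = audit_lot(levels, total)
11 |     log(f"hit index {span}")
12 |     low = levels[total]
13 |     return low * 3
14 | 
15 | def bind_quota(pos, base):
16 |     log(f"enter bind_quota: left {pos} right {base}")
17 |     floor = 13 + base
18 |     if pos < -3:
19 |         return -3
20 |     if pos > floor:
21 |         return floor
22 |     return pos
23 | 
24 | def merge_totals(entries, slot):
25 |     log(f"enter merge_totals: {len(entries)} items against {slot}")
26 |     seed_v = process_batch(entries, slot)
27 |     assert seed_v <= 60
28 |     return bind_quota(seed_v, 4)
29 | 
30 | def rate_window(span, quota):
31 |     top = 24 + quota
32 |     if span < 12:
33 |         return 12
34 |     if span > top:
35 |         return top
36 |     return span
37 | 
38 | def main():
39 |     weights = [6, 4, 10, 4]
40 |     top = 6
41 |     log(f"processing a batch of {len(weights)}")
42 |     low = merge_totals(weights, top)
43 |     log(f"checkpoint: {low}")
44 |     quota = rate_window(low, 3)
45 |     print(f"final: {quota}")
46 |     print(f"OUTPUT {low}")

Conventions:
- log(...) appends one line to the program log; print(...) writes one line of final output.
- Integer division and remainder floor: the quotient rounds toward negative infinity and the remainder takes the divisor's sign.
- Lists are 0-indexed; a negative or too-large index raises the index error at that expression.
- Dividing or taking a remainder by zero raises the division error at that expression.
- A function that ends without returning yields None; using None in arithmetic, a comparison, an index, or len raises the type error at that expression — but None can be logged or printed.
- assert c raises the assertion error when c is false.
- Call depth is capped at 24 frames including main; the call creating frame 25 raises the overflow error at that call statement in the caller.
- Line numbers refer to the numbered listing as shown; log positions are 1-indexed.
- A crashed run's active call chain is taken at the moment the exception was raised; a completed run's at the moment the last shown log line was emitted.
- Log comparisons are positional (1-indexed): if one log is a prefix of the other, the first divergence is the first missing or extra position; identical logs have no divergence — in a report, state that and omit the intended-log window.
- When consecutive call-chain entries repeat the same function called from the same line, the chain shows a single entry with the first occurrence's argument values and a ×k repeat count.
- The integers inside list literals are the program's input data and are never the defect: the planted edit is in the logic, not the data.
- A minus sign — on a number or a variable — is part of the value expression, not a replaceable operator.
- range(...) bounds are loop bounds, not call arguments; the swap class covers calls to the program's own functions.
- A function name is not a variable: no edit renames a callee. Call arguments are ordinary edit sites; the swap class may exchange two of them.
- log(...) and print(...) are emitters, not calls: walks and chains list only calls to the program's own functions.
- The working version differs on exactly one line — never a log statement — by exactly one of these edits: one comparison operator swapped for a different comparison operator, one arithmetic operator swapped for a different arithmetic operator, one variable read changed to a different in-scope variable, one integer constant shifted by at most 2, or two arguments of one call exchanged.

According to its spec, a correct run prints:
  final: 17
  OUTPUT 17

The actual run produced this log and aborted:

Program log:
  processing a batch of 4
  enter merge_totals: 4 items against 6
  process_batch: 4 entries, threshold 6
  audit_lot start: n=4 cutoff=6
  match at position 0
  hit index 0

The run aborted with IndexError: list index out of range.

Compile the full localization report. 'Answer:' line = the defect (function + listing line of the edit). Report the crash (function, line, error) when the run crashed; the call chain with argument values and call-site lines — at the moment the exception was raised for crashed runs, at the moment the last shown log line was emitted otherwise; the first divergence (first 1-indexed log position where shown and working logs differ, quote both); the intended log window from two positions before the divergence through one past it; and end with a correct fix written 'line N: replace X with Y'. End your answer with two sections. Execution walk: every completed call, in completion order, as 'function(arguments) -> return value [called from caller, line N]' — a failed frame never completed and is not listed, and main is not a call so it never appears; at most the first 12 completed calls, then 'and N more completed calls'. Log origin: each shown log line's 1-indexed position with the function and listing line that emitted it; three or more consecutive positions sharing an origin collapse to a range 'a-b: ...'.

Answer: the defect is in process_batch at line 12.
Core observation: A complete run would log 'enter bind_quota: left 18 right 4' next, but this one stopped at 6 lines.
Crash: process_batch, line 12, IndexError.
Call chain: main -> merge_totals([6, 4, 10, 4], 6) (called at line 42) -> process_batch([6, 4, 10, 4], 6) (called at line 26).
First divergence: position 7 — the faulty run's log ends after 6 lines; the working version continues with 'enter bind_quota: left 18 right 4'.
Intended log window:
  5: match at position 0
  6: hit index 0
  7: enter bind_quota: left 18 right 4
  8: checkpoint: 17
Execution walk:
  audit_lot([6, 4, 10, 4], 6) -> 0  [called from process_batch, line 10]
Log origin:
  1: logged in main at line 41
  2: logged in merge_totals at line 25
  3: logged in process_batch at line 9
  4: logged in audit_lot at line 2
  5: logged in audit_lot at line 5
  6: logged in process_batch at line 11
A correct fix: line 12: replace `total` with `span`.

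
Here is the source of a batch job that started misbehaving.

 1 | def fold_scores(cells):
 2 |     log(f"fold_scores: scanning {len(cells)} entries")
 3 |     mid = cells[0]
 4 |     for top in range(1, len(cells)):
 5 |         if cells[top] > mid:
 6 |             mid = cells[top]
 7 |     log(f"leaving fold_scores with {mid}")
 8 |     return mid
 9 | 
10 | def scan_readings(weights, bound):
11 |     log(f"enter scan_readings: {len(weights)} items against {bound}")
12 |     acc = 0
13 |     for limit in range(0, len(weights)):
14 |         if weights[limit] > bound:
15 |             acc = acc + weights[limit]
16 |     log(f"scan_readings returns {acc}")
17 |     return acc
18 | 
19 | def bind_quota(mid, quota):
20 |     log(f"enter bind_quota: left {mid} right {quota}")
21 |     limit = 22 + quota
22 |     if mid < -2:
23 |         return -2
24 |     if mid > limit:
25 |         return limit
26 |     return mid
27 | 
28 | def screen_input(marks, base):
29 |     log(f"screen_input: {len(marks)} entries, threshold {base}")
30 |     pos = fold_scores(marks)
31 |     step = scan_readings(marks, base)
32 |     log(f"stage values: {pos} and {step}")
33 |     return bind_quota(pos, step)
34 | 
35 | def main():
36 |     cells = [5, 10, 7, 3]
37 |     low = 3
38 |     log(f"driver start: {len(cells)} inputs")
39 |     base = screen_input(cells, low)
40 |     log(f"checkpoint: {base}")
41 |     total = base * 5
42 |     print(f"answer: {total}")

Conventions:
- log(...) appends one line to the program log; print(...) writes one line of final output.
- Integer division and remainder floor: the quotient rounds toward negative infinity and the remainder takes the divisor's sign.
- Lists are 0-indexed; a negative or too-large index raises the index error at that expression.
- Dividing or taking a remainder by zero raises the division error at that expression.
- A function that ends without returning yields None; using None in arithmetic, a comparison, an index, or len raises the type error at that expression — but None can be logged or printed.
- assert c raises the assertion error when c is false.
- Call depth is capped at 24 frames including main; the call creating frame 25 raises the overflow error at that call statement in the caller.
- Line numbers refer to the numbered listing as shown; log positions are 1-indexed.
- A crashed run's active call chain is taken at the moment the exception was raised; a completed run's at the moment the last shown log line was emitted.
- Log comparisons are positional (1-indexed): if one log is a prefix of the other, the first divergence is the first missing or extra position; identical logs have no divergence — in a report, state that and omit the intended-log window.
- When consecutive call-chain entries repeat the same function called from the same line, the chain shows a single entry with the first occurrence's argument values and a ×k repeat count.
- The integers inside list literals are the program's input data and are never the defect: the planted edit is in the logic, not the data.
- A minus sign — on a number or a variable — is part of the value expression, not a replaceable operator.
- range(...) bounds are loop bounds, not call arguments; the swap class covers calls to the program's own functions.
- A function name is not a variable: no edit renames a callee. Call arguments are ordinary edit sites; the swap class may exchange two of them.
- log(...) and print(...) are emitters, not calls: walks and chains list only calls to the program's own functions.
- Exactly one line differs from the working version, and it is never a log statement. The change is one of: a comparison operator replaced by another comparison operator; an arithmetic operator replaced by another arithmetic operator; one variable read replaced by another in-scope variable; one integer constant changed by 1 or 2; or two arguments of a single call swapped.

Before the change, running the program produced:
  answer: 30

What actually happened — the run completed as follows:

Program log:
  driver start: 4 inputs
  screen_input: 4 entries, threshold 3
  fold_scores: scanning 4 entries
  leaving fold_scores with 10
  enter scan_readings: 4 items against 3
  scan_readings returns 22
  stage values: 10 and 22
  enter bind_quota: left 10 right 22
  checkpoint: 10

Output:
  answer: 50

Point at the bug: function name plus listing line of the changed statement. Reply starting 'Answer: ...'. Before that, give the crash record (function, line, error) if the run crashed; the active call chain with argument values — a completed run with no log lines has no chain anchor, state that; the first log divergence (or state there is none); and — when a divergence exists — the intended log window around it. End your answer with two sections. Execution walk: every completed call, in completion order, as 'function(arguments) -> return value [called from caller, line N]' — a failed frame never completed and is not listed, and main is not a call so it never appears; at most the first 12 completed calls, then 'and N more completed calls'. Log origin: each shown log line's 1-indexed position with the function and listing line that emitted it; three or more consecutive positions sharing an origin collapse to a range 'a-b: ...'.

Answer: the defect is in main at line 41.
Key observation: No log line changed; the fault shows up purely in the output.
Call chain: main.
First divergence: there is none — every log position agrees.
Execution walk:
  fold_scores([5, 10, 7, 3]) -> 10  [called from screen_input, line 30]
  scan_readings([5, 10, 7, 3], 3) -> 22  [called from screen_input, line 31]
  bind_quota(10, 22) -> 10  [called from screen_input, line 33]
  screen_input([5, 10, 7, 3], 3) -> 10  [called from main, line 39]
Log line origins:
  1: logged in main at line 38
  2: logged in screen_input at line 29
  3: logged in fold_scores at line 2
  4: logged in fold_scores at line 7
  5: logged in scan_readings at line 11
  6: logged in scan_readings at line 16
  7: logged in screen_input at line 32
  8: logged in bind_quota at line 20
  9: logged in main at line 40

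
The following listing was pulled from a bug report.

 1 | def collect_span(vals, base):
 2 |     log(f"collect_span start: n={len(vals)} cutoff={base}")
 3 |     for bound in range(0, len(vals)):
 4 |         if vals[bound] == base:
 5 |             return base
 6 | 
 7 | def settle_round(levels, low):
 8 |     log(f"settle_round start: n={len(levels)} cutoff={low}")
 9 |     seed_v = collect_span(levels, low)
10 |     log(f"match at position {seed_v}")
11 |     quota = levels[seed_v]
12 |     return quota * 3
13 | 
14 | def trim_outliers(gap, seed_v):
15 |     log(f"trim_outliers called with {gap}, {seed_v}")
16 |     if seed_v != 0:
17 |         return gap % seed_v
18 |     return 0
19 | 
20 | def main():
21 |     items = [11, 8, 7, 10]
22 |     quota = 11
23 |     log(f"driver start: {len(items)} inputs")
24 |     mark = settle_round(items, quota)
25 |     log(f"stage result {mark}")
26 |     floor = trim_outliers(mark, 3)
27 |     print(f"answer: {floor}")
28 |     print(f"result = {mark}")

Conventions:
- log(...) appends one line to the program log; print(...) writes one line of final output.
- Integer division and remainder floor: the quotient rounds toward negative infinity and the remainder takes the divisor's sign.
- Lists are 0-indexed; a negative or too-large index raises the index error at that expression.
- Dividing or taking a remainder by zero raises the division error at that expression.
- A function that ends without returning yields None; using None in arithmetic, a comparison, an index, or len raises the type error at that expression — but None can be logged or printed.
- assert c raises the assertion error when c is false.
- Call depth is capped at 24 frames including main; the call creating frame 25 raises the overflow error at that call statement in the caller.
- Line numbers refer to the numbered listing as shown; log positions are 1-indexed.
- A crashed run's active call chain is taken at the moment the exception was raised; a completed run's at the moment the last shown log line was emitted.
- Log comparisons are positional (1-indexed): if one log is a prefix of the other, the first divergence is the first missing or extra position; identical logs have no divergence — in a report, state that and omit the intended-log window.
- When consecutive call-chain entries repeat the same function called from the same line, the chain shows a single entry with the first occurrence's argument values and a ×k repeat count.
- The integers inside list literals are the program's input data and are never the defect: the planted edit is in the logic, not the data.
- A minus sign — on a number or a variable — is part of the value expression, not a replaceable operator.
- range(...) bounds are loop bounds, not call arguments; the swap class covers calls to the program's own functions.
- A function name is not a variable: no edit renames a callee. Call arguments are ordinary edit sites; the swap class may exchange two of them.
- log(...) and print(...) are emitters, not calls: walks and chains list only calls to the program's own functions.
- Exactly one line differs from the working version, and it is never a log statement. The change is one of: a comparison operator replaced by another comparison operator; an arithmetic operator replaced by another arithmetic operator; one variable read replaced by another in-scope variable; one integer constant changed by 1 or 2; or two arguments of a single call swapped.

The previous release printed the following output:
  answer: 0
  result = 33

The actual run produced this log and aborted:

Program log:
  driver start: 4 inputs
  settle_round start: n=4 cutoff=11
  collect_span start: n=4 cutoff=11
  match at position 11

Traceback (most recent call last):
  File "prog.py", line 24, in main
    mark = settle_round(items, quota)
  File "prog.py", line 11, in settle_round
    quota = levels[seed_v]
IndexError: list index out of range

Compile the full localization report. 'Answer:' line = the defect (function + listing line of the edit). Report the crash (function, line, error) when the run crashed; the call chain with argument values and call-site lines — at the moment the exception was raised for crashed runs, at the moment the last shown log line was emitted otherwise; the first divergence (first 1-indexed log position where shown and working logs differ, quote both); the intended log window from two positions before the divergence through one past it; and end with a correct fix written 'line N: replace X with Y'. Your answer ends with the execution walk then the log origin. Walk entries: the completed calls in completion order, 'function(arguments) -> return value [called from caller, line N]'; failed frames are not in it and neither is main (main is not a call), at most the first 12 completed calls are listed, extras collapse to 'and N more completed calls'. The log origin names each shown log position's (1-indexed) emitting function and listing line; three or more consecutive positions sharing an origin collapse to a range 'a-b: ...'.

Answer: the defect is in collect_span at line 5.
Core observation: Log line 4 is where behavior first shows: 'match at position 11' appears instead of 'match at position 0'.
Crash: settle_round, line 11, IndexError.
Call chain: main -> settle_round([11, 8, 7, 10], 11) (called at line 24).
First divergence: position 4 — the shown line 'match at position 11' should read 'match at position 0'.
Intended log window:
  2: settle_round start: n=4 cutoff=11
  3: collect_span start: n=4 cutoff=11
  4: match at position 0
  5: stage result 33
Execution walk:
  collect_span([11, 8, 7, 10], 11) -> 11  [called from settle_round, line 9]
Log origins:
  1 — main, line 23
  2 — settle_round, line 8
  3 — collect_span, line 2
  4 — settle_round, line 10
A correct fix: line 5: replace `base` with `bound`.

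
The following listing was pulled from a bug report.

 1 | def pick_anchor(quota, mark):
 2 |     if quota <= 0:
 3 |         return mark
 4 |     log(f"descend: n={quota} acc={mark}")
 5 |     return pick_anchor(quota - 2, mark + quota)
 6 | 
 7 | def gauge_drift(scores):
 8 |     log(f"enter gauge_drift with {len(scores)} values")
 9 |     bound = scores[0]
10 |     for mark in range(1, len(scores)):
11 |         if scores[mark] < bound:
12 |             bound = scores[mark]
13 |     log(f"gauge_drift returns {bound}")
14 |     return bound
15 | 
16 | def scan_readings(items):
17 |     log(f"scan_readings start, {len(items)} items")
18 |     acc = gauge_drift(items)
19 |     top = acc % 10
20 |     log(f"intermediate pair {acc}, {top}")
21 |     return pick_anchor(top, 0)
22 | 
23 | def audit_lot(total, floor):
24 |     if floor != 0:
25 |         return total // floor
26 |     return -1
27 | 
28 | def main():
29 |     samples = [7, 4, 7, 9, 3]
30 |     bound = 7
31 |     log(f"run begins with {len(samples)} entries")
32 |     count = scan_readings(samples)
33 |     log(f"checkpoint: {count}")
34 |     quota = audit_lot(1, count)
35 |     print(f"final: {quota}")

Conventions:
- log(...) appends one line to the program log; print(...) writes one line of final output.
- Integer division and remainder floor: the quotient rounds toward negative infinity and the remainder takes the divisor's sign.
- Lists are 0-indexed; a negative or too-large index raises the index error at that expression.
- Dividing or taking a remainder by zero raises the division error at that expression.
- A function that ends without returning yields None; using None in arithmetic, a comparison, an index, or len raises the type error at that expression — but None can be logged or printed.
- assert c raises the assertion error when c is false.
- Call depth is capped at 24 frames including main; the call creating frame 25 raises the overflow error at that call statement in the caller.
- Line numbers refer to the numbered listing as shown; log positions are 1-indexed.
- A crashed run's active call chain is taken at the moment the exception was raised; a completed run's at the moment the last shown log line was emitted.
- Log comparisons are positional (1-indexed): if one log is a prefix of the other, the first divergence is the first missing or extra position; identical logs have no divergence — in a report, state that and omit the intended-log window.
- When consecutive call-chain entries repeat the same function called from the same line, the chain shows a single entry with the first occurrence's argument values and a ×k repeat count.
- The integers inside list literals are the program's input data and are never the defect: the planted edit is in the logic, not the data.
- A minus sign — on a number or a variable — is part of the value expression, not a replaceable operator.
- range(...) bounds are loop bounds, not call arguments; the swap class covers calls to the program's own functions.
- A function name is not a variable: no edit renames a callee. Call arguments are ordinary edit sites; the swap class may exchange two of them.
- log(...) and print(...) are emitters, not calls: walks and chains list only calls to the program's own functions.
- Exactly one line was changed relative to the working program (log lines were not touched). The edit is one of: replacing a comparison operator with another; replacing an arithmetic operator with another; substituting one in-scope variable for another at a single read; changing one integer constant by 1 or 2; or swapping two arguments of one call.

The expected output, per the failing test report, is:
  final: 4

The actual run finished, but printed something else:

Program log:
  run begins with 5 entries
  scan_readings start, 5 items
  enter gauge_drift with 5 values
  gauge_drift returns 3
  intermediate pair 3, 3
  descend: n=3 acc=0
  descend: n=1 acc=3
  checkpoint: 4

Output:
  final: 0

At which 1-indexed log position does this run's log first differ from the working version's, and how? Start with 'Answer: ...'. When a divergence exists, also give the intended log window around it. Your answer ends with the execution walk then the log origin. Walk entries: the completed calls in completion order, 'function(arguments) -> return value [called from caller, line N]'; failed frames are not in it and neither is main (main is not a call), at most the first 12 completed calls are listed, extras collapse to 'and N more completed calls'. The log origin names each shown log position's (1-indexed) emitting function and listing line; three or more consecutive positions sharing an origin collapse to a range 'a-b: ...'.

Answer: there is none — every log position agrees.
Execution walk:
  gauge_drift([7, 4, 7, 9, 3]) -> 3  [called from scan_readings, line 18]
  pick_anchor(-1, 4) -> 4  [called from pick_anchor, line 5]
  pick_anchor(1, 3) -> 4  [called from pick_anchor, line 5]
  pick_anchor(3, 0) -> 4  [called from scan_readings, line 21]
  scan_readings([7, 4, 7, 9, 3]) -> 4  [called from main, line 32]
  audit_lot(1, 4) -> 0  [called from main, line 34]
Log origin:
  1: emitted by main (line 31)
  2: emitted by scan_readings (line 17)
  3: emitted by gauge_drift (line 8)
  4: emitted by gauge_drift (line 13)
  5: emitted by scan_readings (line 20)
  6: emitted by pick_anchor (line 4)
  7: emitted by pick_anchor (line 4)
  8: emitted by main (line 33)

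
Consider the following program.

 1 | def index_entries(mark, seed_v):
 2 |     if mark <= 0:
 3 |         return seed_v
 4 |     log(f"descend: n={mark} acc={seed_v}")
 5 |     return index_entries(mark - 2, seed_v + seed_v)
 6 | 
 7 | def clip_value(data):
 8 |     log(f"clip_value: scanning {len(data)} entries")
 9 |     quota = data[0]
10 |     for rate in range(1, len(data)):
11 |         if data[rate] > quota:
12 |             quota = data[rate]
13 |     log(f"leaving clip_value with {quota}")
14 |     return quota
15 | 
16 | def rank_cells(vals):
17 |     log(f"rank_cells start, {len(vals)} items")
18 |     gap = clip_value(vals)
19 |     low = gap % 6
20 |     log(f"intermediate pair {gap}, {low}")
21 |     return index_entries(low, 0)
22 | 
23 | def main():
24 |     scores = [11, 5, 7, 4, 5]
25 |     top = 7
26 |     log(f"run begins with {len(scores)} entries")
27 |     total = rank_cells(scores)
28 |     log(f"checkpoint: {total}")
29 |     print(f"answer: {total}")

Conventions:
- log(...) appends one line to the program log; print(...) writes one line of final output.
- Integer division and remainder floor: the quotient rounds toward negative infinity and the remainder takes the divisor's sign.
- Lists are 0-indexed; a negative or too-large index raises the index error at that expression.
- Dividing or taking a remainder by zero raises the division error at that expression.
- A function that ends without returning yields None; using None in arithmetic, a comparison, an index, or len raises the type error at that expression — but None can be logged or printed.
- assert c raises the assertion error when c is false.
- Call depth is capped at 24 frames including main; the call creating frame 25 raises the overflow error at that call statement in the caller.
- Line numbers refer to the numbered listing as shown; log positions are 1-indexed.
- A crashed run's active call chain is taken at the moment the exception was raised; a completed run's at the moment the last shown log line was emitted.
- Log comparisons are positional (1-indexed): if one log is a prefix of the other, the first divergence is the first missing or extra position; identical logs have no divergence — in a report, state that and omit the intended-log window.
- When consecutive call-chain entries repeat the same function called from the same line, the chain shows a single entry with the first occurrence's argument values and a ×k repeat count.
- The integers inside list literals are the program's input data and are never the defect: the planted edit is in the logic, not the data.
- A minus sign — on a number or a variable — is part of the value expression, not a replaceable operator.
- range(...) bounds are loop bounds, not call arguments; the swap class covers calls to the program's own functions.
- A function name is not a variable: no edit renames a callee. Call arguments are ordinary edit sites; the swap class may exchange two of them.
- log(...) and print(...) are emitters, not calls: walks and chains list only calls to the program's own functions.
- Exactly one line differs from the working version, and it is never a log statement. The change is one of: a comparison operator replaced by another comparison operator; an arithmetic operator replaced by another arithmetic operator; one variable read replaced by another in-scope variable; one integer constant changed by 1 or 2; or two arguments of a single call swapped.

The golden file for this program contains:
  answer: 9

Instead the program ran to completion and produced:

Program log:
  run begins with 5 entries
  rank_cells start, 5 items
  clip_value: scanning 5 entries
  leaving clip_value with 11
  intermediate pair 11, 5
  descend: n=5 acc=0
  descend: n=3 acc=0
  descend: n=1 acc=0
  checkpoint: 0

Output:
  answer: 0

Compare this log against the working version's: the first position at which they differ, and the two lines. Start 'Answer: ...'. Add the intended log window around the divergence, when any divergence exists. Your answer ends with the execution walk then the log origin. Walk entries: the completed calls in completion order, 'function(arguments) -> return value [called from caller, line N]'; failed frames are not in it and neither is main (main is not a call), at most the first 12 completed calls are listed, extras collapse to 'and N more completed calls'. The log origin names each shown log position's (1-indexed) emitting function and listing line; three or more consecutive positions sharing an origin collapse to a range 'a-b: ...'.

Answer: position 7; shown 'descend: n=3 acc=0' vs intended 'descend: n=3 acc=5'.
Intended log window:
  5: intermediate pair 11, 5
  6: descend: n=5 acc=0
  7: descend: n=3 acc=5
  8: descend: n=1 acc=8
Execution walk:
  clip_value([11, 5, 7, 4, 5]) -> 11  [called from rank_cells, line 18]
  index_entries(-1, 0) -> 0  [called from index_entries, line 5]
  index_entries(1, 0) -> 0  [called from index_entries, line 5]
  index_entries(3, 0) -> 0  [called from index_entries, line 5]
  index_entries(5, 0) -> 0  [called from rank_cells, line 21]
  rank_cells([11, 5, 7, 4, 5]) -> 0  [called from main, line 27]
Log line origins:
  1 — main, line 26
  2 — rank_cells, line 17
  3 — clip_value, line 8
  4 — clip_value, line 13
  5 — rank_cells, line 20
  6-8 — index_entries, line 4
  9 — main, line 28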